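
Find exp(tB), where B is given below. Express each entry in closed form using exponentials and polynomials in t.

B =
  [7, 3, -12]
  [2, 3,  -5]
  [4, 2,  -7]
e^{tB} =
  [-3*t^2*exp(t) + 6*t*exp(t) + exp(t), 3*t*exp(t), 9*t^2*exp(t)/2 - 12*t*exp(t)]
  [-2*t^2*exp(t) + 2*t*exp(t), 2*t*exp(t) + exp(t), 3*t^2*exp(t) - 5*t*exp(t)]
  [-2*t^2*exp(t) + 4*t*exp(t), 2*t*exp(t), 3*t^2*exp(t) - 8*t*exp(t) + exp(t)]

Strategy: write B = P · J · P⁻¹ where J is a Jordan canonical form, so e^{tB} = P · e^{tJ} · P⁻¹, and e^{tJ} can be computed block-by-block.

B has Jordan form
J =
  [1, 1, 0]
  [0, 1, 1]
  [0, 0, 1]
(up to reordering of blocks).

Per-block formulas:
  For a 3×3 Jordan block J_3(1): exp(t · J_3(1)) = e^(1t)·(I + t·N + (t^2/2)·N^2), where N is the 3×3 nilpotent shift.

After assembling e^{tJ} and conjugating by P, we get:

e^{tB} =
  [-3*t^2*exp(t) + 6*t*exp(t) + exp(t), 3*t*exp(t), 9*t^2*exp(t)/2 - 12*t*exp(t)]
  [-2*t^2*exp(t) + 2*t*exp(t), 2*t*exp(t) + exp(t), 3*t^2*exp(t) - 5*t*exp(t)]
  [-2*t^2*exp(t) + 4*t*exp(t), 2*t*exp(t), 3*t^2*exp(t) - 8*t*exp(t) + exp(t)]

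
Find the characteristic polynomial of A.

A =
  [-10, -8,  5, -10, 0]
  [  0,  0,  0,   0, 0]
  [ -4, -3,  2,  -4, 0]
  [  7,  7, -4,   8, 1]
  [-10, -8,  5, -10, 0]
x^5

Expanding det(x·I − A) (e.g. by cofactor expansion or by noting that A is similar to its Jordan form J, which has the same characteristic polynomial as A) gives
  χ_A(x) = x^5
which factors as x^5. The eigenvalues (with algebraic multiplicities) are λ = 0 with multiplicity 5.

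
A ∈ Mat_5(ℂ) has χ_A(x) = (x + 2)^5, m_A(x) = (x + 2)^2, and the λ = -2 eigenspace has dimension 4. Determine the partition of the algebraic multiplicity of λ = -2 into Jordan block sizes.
Block sizes for λ = -2: [2, 1, 1, 1]

Step 1 — from the characteristic polynomial, algebraic multiplicity of λ = -2 is 5. From dim ker(A − (-2)·I) = 4, there are exactly 4 Jordan blocks for λ = -2.
Step 2 — from the minimal polynomial, the factor (x + 2)^2 tells us the largest block for λ = -2 has size 2.
Step 3 — with total size 5, 4 blocks, and largest block 2, the block sizes (in nonincreasing order) are [2, 1, 1, 1].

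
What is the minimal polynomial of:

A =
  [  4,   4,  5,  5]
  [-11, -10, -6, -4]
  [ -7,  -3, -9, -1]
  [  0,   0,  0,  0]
x^4 + 15*x^3 + 75*x^2 + 125*x

The characteristic polynomial is χ_A(x) = x*(x + 5)^3, so the eigenvalues are known. The minimal polynomial is
  m_A(x) = Π_λ (x − λ)^{k_λ}
where k_λ is the size of the *largest* Jordan block for λ (equivalently, the smallest k with (A − λI)^k v = 0 for every generalised eigenvector v of λ).

  λ = -5: largest Jordan block has size 3, contributing (x + 5)^3
  λ = 0: largest Jordan block has size 1, contributing (x − 0)

So m_A(x) = x*(x + 5)^3 = x^4 + 15*x^3 + 75*x^2 + 125*x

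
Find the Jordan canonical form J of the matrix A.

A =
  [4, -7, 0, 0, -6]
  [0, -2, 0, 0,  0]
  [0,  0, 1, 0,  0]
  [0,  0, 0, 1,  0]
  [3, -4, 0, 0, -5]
J_2(-2) ⊕ J_1(1) ⊕ J_1(1) ⊕ J_1(1)

The characteristic polynomial is
  det(x·I − A) = x^5 + x^4 - 5*x^3 - x^2 + 8*x - 4 = (x - 1)^3*(x + 2)^2

Eigenvalues and multiplicities (the geometric multiplicity of λ is n − rank(A − λI), which equals the number of Jordan blocks for λ):
  λ = -2: algebraic multiplicity = 2, geometric multiplicity = 1
  λ = 1: algebraic multiplicity = 3, geometric multiplicity = 3

Determining the block sizes for each eigenvalue:
  λ = -2: one block (gm = 1), so the single block has size am = 2 → block sizes [2]
  λ = 1: gm = am = 3, so every block has size 1 → block sizes [1, 1, 1]

Assembling the blocks gives a Jordan form
J =
  [-2,  1, 0, 0, 0]
  [ 0, -2, 0, 0, 0]
  [ 0,  0, 1, 0, 0]
  [ 0,  0, 0, 1, 0]
  [ 0,  0, 0, 0, 1]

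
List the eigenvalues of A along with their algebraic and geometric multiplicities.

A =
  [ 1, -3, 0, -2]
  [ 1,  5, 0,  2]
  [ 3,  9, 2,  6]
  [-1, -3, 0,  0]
λ = 2: alg = 4, geom = 3

Step 1 — factor the characteristic polynomial to read off the algebraic multiplicities:
  χ_A(x) = (x - 2)^4

Step 2 — compute geometric multiplicities via the rank-nullity identity g(λ) = n − rank(A − λI):
  rank(A − (2)·I) = 1, so dim ker(A − (2)·I) = n − 1 = 3

Summary:
  λ = 2: algebraic multiplicity = 4, geometric multiplicity = 3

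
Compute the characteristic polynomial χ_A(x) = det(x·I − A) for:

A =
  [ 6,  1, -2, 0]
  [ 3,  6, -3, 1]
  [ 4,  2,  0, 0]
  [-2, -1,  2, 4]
x^4 - 16*x^3 + 96*x^2 - 256*x + 256

Expanding det(x·I − A) (e.g. by cofactor expansion or by noting that A is similar to its Jordan form J, which has the same characteristic polynomial as A) gives
  χ_A(x) = x^4 - 16*x^3 + 96*x^2 - 256*x + 256
which factors as (x - 4)^4. The eigenvalues (with algebraic multiplicities) are λ = 4 with multiplicity 4.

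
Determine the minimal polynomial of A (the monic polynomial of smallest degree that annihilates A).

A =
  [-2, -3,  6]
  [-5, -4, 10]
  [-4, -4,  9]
x^2 - 2*x + 1

The characteristic polynomial is χ_A(x) = (x - 1)^3, so the eigenvalues are known. The minimal polynomial is
  m_A(x) = Π_λ (x − λ)^{k_λ}
where k_λ is the size of the *largest* Jordan block for λ (equivalently, the smallest k with (A − λI)^k v = 0 for every generalised eigenvector v of λ).

  λ = 1: largest Jordan block has size 2, contributing (x − 1)^2

So m_A(x) = (x - 1)^2 = x^2 - 2*x + 1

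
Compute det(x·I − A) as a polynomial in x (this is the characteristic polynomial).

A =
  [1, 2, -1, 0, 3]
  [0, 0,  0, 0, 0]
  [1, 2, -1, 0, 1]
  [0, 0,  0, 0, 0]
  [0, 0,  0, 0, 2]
x^5 - 2*x^4

Expanding det(x·I − A) (e.g. by cofactor expansion or by noting that A is similar to its Jordan form J, which has the same characteristic polynomial as A) gives
  χ_A(x) = x^5 - 2*x^4
which factors as x^4*(x - 2). The eigenvalues (with algebraic multiplicities) are λ = 0 with multiplicity 4, λ = 2 with multiplicity 1.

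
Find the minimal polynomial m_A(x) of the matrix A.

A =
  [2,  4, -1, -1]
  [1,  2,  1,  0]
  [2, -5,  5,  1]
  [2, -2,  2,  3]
x^3 - 9*x^2 + 27*x - 27

The characteristic polynomial is χ_A(x) = (x - 3)^4, so the eigenvalues are known. The minimal polynomial is
  m_A(x) = Π_λ (x − λ)^{k_λ}
where k_λ is the size of the *largest* Jordan block for λ (equivalently, the smallest k with (A − λI)^k v = 0 for every generalised eigenvector v of λ).

  λ = 3: largest Jordan block has size 3, contributing (x − 3)^3

So m_A(x) = (x - 3)^3 = x^3 - 9*x^2 + 27*x - 27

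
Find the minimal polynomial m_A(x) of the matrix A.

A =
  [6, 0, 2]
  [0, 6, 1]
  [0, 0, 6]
x^2 - 12*x + 36

The characteristic polynomial is χ_A(x) = (x - 6)^3, so the eigenvalues are known. The minimal polynomial is
  m_A(x) = Π_λ (x − λ)^{k_λ}
where k_λ is the size of the *largest* Jordan block for λ (equivalently, the smallest k with (A − λI)^k v = 0 for every generalised eigenvector v of λ).

  λ = 6: largest Jordan block has size 2, contributing (x − 6)^2

So m_A(x) = (x - 6)^2 = x^2 - 12*x + 36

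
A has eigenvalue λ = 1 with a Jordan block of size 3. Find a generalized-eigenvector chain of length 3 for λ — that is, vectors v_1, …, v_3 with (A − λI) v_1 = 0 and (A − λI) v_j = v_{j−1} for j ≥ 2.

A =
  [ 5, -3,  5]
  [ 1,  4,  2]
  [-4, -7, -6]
A Jordan chain for λ = 1 of length 3:
v_1 = (-7, -1, 5)ᵀ
v_2 = (4, 1, -4)ᵀ
v_3 = (1, 0, 0)ᵀ

Let N = A − (1)·I. We want v_3 with N^3 v_3 = 0 but N^2 v_3 ≠ 0; then v_{j-1} := N · v_j for j = 3, …, 2.

Pick v_3 = (1, 0, 0)ᵀ.
Then v_2 = N · v_3 = (4, 1, -4)ᵀ.
Then v_1 = N · v_2 = (-7, -1, 5)ᵀ.

Sanity check: (A − (1)·I) v_1 = (0, 0, 0)ᵀ = 0. ✓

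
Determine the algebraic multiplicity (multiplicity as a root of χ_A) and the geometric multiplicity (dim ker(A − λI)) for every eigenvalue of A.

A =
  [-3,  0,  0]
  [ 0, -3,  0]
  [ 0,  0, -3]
λ = -3: alg = 3, geom = 3

Step 1 — factor the characteristic polynomial to read off the algebraic multiplicities:
  χ_A(x) = (x + 3)^3

Step 2 — compute geometric multiplicities via the rank-nullity identity g(λ) = n − rank(A − λI):
  rank(A − (-3)·I) = 0, so dim ker(A − (-3)·I) = n − 0 = 3

Summary:
  λ = -3: algebraic multiplicity = 3, geometric multiplicity = 3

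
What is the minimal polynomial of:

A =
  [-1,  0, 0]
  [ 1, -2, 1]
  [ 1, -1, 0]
x^2 + 2*x + 1

The characteristic polynomial is χ_A(x) = (x + 1)^3, so the eigenvalues are known. The minimal polynomial is
  m_A(x) = Π_λ (x − λ)^{k_λ}
where k_λ is the size of the *largest* Jordan block for λ (equivalently, the smallest k with (A − λI)^k v = 0 for every generalised eigenvector v of λ).

  λ = -1: largest Jordan block has size 2, contributing (x + 1)^2

So m_A(x) = (x + 1)^2 = x^2 + 2*x + 1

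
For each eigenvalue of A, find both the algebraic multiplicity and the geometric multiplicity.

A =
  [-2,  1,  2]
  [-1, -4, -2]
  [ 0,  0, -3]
λ = -3: alg = 3, geom = 2

Step 1 — factor the characteristic polynomial to read off the algebraic multiplicities:
  χ_A(x) = (x + 3)^3

Step 2 — compute geometric multiplicities via the rank-nullity identity g(λ) = n − rank(A − λI):
  rank(A − (-3)·I) = 1, so dim ker(A − (-3)·I) = n − 1 = 2

Summary:
  λ = -3: algebraic multiplicity = 3, geometric multiplicity = 2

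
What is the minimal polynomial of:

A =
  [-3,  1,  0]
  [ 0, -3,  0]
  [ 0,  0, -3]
x^2 + 6*x + 9

The characteristic polynomial is χ_A(x) = (x + 3)^3, so the eigenvalues are known. The minimal polynomial is
  m_A(x) = Π_λ (x − λ)^{k_λ}
where k_λ is the size of the *largest* Jordan block for λ (equivalently, the smallest k with (A − λI)^k v = 0 for every generalised eigenvector v of λ).

  λ = -3: largest Jordan block has size 2, contributing (x + 3)^2

So m_A(x) = (x + 3)^2 = x^2 + 6*x + 9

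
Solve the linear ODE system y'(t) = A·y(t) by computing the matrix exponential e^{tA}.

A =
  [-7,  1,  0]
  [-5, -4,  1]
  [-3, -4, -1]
e^{tA} =
  [2*t^2*exp(-4*t) - 3*t*exp(-4*t) + exp(-4*t), -3*t^2*exp(-4*t)/2 + t*exp(-4*t), t^2*exp(-4*t)/2]
  [6*t^2*exp(-4*t) - 5*t*exp(-4*t), -9*t^2*exp(-4*t)/2 + exp(-4*t), 3*t^2*exp(-4*t)/2 + t*exp(-4*t)]
  [10*t^2*exp(-4*t) - 3*t*exp(-4*t), -15*t^2*exp(-4*t)/2 - 4*t*exp(-4*t), 5*t^2*exp(-4*t)/2 + 3*t*exp(-4*t) + exp(-4*t)]

Strategy: write A = P · J · P⁻¹ where J is a Jordan canonical form, so e^{tA} = P · e^{tJ} · P⁻¹, and e^{tJ} can be computed block-by-block.

A has Jordan form
J =
  [-4,  1,  0]
  [ 0, -4,  1]
  [ 0,  0, -4]
(up to reordering of blocks).

Per-block formulas:
  For a 3×3 Jordan block J_3(-4): exp(t · J_3(-4)) = e^(-4t)·(I + t·N + (t^2/2)·N^2), where N is the 3×3 nilpotent shift.

After assembling e^{tJ} and conjugating by P, we get:

e^{tA} =
  [2*t^2*exp(-4*t) - 3*t*exp(-4*t) + exp(-4*t), -3*t^2*exp(-4*t)/2 + t*exp(-4*t), t^2*exp(-4*t)/2]
  [6*t^2*exp(-4*t) - 5*t*exp(-4*t), -9*t^2*exp(-4*t)/2 + exp(-4*t), 3*t^2*exp(-4*t)/2 + t*exp(-4*t)]
  [10*t^2*exp(-4*t) - 3*t*exp(-4*t), -15*t^2*exp(-4*t)/2 - 4*t*exp(-4*t), 5*t^2*exp(-4*t)/2 + 3*t*exp(-4*t) + exp(-4*t)]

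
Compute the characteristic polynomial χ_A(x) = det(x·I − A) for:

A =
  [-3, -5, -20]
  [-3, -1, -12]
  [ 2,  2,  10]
x^3 - 6*x^2 + 12*x - 8

Expanding det(x·I − A) (e.g. by cofactor expansion or by noting that A is similar to its Jordan form J, which has the same characteristic polynomial as A) gives
  χ_A(x) = x^3 - 6*x^2 + 12*x - 8
which factors as (x - 2)^3. The eigenvalues (with algebraic multiplicities) are λ = 2 with multiplicity 3.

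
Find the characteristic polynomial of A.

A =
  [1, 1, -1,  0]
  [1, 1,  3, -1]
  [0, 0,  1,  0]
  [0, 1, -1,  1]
x^4 - 4*x^3 + 6*x^2 - 4*x + 1

Expanding det(x·I − A) (e.g. by cofactor expansion or by noting that A is similar to its Jordan form J, which has the same characteristic polynomial as A) gives
  χ_A(x) = x^4 - 4*x^3 + 6*x^2 - 4*x + 1
which factors as (x - 1)^4. The eigenvalues (with algebraic multiplicities) are λ = 1 with multiplicity 4.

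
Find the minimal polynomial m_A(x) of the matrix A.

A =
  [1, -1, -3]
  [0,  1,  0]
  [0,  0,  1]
x^2 - 2*x + 1

The characteristic polynomial is χ_A(x) = (x - 1)^3, so the eigenvalues are known. The minimal polynomial is
  m_A(x) = Π_λ (x − λ)^{k_λ}
where k_λ is the size of the *largest* Jordan block for λ (equivalently, the smallest k with (A − λI)^k v = 0 for every generalised eigenvector v of λ).

  λ = 1: largest Jordan block has size 2, contributing (x − 1)^2

So m_A(x) = (x - 1)^2 = x^2 - 2*x + 1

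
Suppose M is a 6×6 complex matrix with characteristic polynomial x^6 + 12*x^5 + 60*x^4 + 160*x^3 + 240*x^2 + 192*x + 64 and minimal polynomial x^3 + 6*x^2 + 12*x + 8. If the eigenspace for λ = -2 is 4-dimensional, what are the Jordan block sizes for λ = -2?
Block sizes for λ = -2: [3, 1, 1, 1]

Step 1 — from the characteristic polynomial, algebraic multiplicity of λ = -2 is 6. From dim ker(M − (-2)·I) = 4, there are exactly 4 Jordan blocks for λ = -2.
Step 2 — from the minimal polynomial, the factor (x + 2)^3 tells us the largest block for λ = -2 has size 3.
Step 3 — with total size 6, 4 blocks, and largest block 3, the block sizes (in nonincreasing order) are [3, 1, 1, 1].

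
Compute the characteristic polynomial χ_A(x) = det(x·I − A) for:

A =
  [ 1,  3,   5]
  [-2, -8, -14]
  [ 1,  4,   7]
x^3

Expanding det(x·I − A) (e.g. by cofactor expansion or by noting that A is similar to its Jordan form J, which has the same characteristic polynomial as A) gives
  χ_A(x) = x^3
which factors as x^3. The eigenvalues (with algebraic multiplicities) are λ = 0 with multiplicity 3.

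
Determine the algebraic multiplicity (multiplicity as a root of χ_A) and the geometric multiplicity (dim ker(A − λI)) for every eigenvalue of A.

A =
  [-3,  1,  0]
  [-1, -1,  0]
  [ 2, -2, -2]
λ = -2: alg = 3, geom = 2

Step 1 — factor the characteristic polynomial to read off the algebraic multiplicities:
  χ_A(x) = (x + 2)^3

Step 2 — compute geometric multiplicities via the rank-nullity identity g(λ) = n − rank(A − λI):
  rank(A − (-2)·I) = 1, so dim ker(A − (-2)·I) = n − 1 = 2

Summary:
  λ = -2: algebraic multiplicity = 3, geometric multiplicity = 2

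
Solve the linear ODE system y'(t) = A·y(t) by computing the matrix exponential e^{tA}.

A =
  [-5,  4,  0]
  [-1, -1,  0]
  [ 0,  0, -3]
e^{tA} =
  [-2*t*exp(-3*t) + exp(-3*t), 4*t*exp(-3*t), 0]
  [-t*exp(-3*t), 2*t*exp(-3*t) + exp(-3*t), 0]
  [0, 0, exp(-3*t)]

Strategy: write A = P · J · P⁻¹ where J is a Jordan canonical form, so e^{tA} = P · e^{tJ} · P⁻¹, and e^{tJ} can be computed block-by-block.

A has Jordan form
J =
  [-3,  1,  0]
  [ 0, -3,  0]
  [ 0,  0, -3]
(up to reordering of blocks).

Per-block formulas:
  For a 2×2 Jordan block J_2(-3): exp(t · J_2(-3)) = e^(-3t)·(I + t·N), where N is the 2×2 nilpotent shift.
  For a 1×1 block at λ = -3: exp(t · [-3]) = [e^(-3t)].

After assembling e^{tJ} and conjugating by P, we get:

e^{tA} =
  [-2*t*exp(-3*t) + exp(-3*t), 4*t*exp(-3*t), 0]
  [-t*exp(-3*t), 2*t*exp(-3*t) + exp(-3*t), 0]
  [0, 0, exp(-3*t)]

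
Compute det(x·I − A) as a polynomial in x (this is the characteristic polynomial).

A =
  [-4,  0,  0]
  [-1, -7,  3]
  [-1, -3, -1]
x^3 + 12*x^2 + 48*x + 64

Expanding det(x·I − A) (e.g. by cofactor expansion or by noting that A is similar to its Jordan form J, which has the same characteristic polynomial as A) gives
  χ_A(x) = x^3 + 12*x^2 + 48*x + 64
which factors as (x + 4)^3. The eigenvalues (with algebraic multiplicities) are λ = -4 with multiplicity 3.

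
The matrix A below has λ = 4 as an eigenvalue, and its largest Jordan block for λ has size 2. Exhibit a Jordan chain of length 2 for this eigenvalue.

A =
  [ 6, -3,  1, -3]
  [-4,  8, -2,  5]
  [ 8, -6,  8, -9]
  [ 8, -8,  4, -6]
A Jordan chain for λ = 4 of length 2:
v_1 = (2, -4, 8, 8)ᵀ
v_2 = (1, 0, 0, 0)ᵀ

Let N = A − (4)·I. We want v_2 with N^2 v_2 = 0 but N^1 v_2 ≠ 0; then v_{j-1} := N · v_j for j = 2, …, 2.

Pick v_2 = (1, 0, 0, 0)ᵀ.
Then v_1 = N · v_2 = (2, -4, 8, 8)ᵀ.

Sanity check: (A − (4)·I) v_1 = (0, 0, 0, 0)ᵀ = 0. ✓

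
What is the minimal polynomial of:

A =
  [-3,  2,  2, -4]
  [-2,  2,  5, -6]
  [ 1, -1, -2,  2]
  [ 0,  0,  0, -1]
x^3 + 3*x^2 + 3*x + 1

The characteristic polynomial is χ_A(x) = (x + 1)^4, so the eigenvalues are known. The minimal polynomial is
  m_A(x) = Π_λ (x − λ)^{k_λ}
where k_λ is the size of the *largest* Jordan block for λ (equivalently, the smallest k with (A − λI)^k v = 0 for every generalised eigenvector v of λ).

  λ = -1: largest Jordan block has size 3, contributing (x + 1)^3

So m_A(x) = (x + 1)^3 = x^3 + 3*x^2 + 3*x + 1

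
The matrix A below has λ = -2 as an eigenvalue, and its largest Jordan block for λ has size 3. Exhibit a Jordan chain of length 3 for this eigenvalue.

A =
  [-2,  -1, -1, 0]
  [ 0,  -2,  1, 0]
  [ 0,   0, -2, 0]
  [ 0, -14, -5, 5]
A Jordan chain for λ = -2 of length 3:
v_1 = (2, 0, 0, 0)ᵀ
v_2 = (1, -2, 0, -4)ᵀ
v_3 = (0, 1, -2, 0)ᵀ

Let N = A − (-2)·I. We want v_3 with N^3 v_3 = 0 but N^2 v_3 ≠ 0; then v_{j-1} := N · v_j for j = 3, …, 2.

Pick v_3 = (0, 1, -2, 0)ᵀ.
Then v_2 = N · v_3 = (1, -2, 0, -4)ᵀ.
Then v_1 = N · v_2 = (2, 0, 0, 0)ᵀ.

Sanity check: (A − (-2)·I) v_1 = (0, 0, 0, 0)ᵀ = 0. ✓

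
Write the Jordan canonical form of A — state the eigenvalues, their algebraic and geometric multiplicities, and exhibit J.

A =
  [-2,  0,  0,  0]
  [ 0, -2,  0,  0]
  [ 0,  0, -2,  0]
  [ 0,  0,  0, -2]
J_1(-2) ⊕ J_1(-2) ⊕ J_1(-2) ⊕ J_1(-2)

The characteristic polynomial is
  det(x·I − A) = x^4 + 8*x^3 + 24*x^2 + 32*x + 16 = (x + 2)^4

Eigenvalues and multiplicities (the geometric multiplicity of λ is n − rank(A − λI), which equals the number of Jordan blocks for λ):
  λ = -2: algebraic multiplicity = 4, geometric multiplicity = 4

Determining the block sizes for each eigenvalue:
  λ = -2: gm = am = 4, so every block has size 1 → block sizes [1, 1, 1, 1]

Assembling the blocks gives a Jordan form
J =
  [-2,  0,  0,  0]
  [ 0, -2,  0,  0]
  [ 0,  0, -2,  0]
  [ 0,  0,  0, -2]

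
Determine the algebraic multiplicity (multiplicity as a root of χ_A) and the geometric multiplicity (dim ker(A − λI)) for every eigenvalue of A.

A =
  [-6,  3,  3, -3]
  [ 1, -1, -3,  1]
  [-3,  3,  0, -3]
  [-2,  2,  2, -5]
λ = -3: alg = 4, geom = 2

Step 1 — factor the characteristic polynomial to read off the algebraic multiplicities:
  χ_A(x) = (x + 3)^4

Step 2 — compute geometric multiplicities via the rank-nullity identity g(λ) = n − rank(A − λI):
  rank(A − (-3)·I) = 2, so dim ker(A − (-3)·I) = n − 2 = 2

Summary:
  λ = -3: algebraic multiplicity = 4, geometric multiplicity = 2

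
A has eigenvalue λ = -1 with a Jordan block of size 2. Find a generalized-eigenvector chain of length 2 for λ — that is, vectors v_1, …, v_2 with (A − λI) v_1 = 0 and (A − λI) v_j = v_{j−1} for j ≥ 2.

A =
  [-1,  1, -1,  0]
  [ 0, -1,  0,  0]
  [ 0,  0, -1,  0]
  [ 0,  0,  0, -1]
A Jordan chain for λ = -1 of length 2:
v_1 = (1, 0, 0, 0)ᵀ
v_2 = (0, 1, 0, 0)ᵀ

Let N = A − (-1)·I. We want v_2 with N^2 v_2 = 0 but N^1 v_2 ≠ 0; then v_{j-1} := N · v_j for j = 2, …, 2.

Pick v_2 = (0, 1, 0, 0)ᵀ.
Then v_1 = N · v_2 = (1, 0, 0, 0)ᵀ.

Sanity check: (A − (-1)·I) v_1 = (0, 0, 0, 0)ᵀ = 0. ✓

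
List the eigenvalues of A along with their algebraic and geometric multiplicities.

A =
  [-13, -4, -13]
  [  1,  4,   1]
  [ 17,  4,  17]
λ = 0: alg = 1, geom = 1; λ = 4: alg = 2, geom = 1

Step 1 — factor the characteristic polynomial to read off the algebraic multiplicities:
  χ_A(x) = x*(x - 4)^2

Step 2 — compute geometric multiplicities via the rank-nullity identity g(λ) = n − rank(A − λI):
  rank(A − (0)·I) = 2, so dim ker(A − (0)·I) = n − 2 = 1
  rank(A − (4)·I) = 2, so dim ker(A − (4)·I) = n − 2 = 1

Summary:
  λ = 0: algebraic multiplicity = 1, geometric multiplicity = 1
  λ = 4: algebraic multiplicity = 2, geometric multiplicity = 1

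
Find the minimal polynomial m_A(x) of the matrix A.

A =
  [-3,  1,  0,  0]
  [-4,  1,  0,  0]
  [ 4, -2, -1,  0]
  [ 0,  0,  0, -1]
x^2 + 2*x + 1

The characteristic polynomial is χ_A(x) = (x + 1)^4, so the eigenvalues are known. The minimal polynomial is
  m_A(x) = Π_λ (x − λ)^{k_λ}
where k_λ is the size of the *largest* Jordan block for λ (equivalently, the smallest k with (A − λI)^k v = 0 for every generalised eigenvector v of λ).

  λ = -1: largest Jordan block has size 2, contributing (x + 1)^2

So m_A(x) = (x + 1)^2 = x^2 + 2*x + 1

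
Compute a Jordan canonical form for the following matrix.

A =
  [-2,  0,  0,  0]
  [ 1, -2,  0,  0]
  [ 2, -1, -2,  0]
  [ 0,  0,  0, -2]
J_3(-2) ⊕ J_1(-2)

The characteristic polynomial is
  det(x·I − A) = x^4 + 8*x^3 + 24*x^2 + 32*x + 16 = (x + 2)^4

Eigenvalues and multiplicities (the geometric multiplicity of λ is n − rank(A − λI), which equals the number of Jordan blocks for λ):
  λ = -2: algebraic multiplicity = 4, geometric multiplicity = 2

Determining the block sizes for each eigenvalue:
  λ = -2: with am = 4 and gm = 2, the partition is not yet determined (e.g. several partitions of 4 into 2 parts exist). Let N = A − (-2)·I. Computing rank(N^1) = 2, rank(N^2) = 1, rank(N^3) = 0; the number of blocks of size ≥ j is rank(N^{j−1}) − rank(N^j), giving [2, 1, 1]. So we have 1 block(s) of size 3, 1 block(s) of size 1 → block sizes [3, 1]

Assembling the blocks gives a Jordan form
J =
  [-2,  1,  0,  0]
  [ 0, -2,  1,  0]
  [ 0,  0, -2,  0]
  [ 0,  0,  0, -2]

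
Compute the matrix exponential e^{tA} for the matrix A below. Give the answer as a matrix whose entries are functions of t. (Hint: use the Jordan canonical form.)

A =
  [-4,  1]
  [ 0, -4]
e^{tA} =
  [exp(-4*t), t*exp(-4*t)]
  [0, exp(-4*t)]

Strategy: write A = P · J · P⁻¹ where J is a Jordan canonical form, so e^{tA} = P · e^{tJ} · P⁻¹, and e^{tJ} can be computed block-by-block.

A has Jordan form
J =
  [-4,  1]
  [ 0, -4]
(up to reordering of blocks).

Per-block formulas:
  For a 2×2 Jordan block J_2(-4): exp(t · J_2(-4)) = e^(-4t)·(I + t·N), where N is the 2×2 nilpotent shift.

After assembling e^{tJ} and conjugating by P, we get:

e^{tA} =
  [exp(-4*t), t*exp(-4*t)]
  [0, exp(-4*t)]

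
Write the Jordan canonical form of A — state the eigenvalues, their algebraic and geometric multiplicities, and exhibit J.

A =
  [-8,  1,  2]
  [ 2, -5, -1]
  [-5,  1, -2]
J_3(-5)

The characteristic polynomial is
  det(x·I − A) = x^3 + 15*x^2 + 75*x + 125 = (x + 5)^3

Eigenvalues and multiplicities (the geometric multiplicity of λ is n − rank(A − λI), which equals the number of Jordan blocks for λ):
  λ = -5: algebraic multiplicity = 3, geometric multiplicity = 1

Determining the block sizes for each eigenvalue:
  λ = -5: one block (gm = 1), so the single block has size am = 3 → block sizes [3]

Assembling the blocks gives a Jordan form
J =
  [-5,  1,  0]
  [ 0, -5,  1]
  [ 0,  0, -5]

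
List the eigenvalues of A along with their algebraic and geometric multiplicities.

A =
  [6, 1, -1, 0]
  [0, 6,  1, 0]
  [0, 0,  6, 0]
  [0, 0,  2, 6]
λ = 6: alg = 4, geom = 2

Step 1 — factor the characteristic polynomial to read off the algebraic multiplicities:
  χ_A(x) = (x - 6)^4

Step 2 — compute geometric multiplicities via the rank-nullity identity g(λ) = n − rank(A − λI):
  rank(A − (6)·I) = 2, so dim ker(A − (6)·I) = n − 2 = 2

Summary:
  λ = 6: algebraic multiplicity = 4, geometric multiplicity = 2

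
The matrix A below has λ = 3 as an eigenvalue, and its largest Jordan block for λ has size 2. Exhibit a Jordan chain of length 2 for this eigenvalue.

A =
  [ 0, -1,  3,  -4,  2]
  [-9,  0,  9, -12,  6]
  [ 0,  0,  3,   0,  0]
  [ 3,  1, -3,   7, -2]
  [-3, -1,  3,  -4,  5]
A Jordan chain for λ = 3 of length 2:
v_1 = (-3, -9, 0, 3, -3)ᵀ
v_2 = (1, 0, 0, 0, 0)ᵀ

Let N = A − (3)·I. We want v_2 with N^2 v_2 = 0 but N^1 v_2 ≠ 0; then v_{j-1} := N · v_j for j = 2, …, 2.

Pick v_2 = (1, 0, 0, 0, 0)ᵀ.
Then v_1 = N · v_2 = (-3, -9, 0, 3, -3)ᵀ.

Sanity check: (A − (3)·I) v_1 = (0, 0, 0, 0, 0)ᵀ = 0. ✓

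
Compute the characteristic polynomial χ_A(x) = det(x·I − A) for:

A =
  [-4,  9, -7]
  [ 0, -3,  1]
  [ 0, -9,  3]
x^3 + 4*x^2

Expanding det(x·I − A) (e.g. by cofactor expansion or by noting that A is similar to its Jordan form J, which has the same characteristic polynomial as A) gives
  χ_A(x) = x^3 + 4*x^2
which factors as x^2*(x + 4). The eigenvalues (with algebraic multiplicities) are λ = -4 with multiplicity 1, λ = 0 with multiplicity 2.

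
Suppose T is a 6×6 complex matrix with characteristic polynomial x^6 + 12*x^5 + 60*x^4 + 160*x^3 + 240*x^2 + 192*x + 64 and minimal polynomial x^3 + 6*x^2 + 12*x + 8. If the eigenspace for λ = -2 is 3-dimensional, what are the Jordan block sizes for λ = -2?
Block sizes for λ = -2: [3, 2, 1]

Step 1 — from the characteristic polynomial, algebraic multiplicity of λ = -2 is 6. From dim ker(T − (-2)·I) = 3, there are exactly 3 Jordan blocks for λ = -2.
Step 2 — from the minimal polynomial, the factor (x + 2)^3 tells us the largest block for λ = -2 has size 3.
Step 3 — with total size 6, 3 blocks, and largest block 3, the block sizes (in nonincreasing order) are [3, 2, 1].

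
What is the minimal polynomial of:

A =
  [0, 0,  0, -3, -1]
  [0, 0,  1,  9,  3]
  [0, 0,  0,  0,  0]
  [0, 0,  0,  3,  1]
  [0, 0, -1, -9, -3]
x^3

The characteristic polynomial is χ_A(x) = x^5, so the eigenvalues are known. The minimal polynomial is
  m_A(x) = Π_λ (x − λ)^{k_λ}
where k_λ is the size of the *largest* Jordan block for λ (equivalently, the smallest k with (A − λI)^k v = 0 for every generalised eigenvector v of λ).

  λ = 0: largest Jordan block has size 3, contributing (x − 0)^3

So m_A(x) = x^3 = x^3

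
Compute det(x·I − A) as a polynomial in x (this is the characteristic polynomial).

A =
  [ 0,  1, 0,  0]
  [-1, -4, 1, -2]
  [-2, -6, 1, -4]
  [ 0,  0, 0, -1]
x^4 + 4*x^3 + 6*x^2 + 4*x + 1

Expanding det(x·I − A) (e.g. by cofactor expansion or by noting that A is similar to its Jordan form J, which has the same characteristic polynomial as A) gives
  χ_A(x) = x^4 + 4*x^3 + 6*x^2 + 4*x + 1
which factors as (x + 1)^4. The eigenvalues (with algebraic multiplicities) are λ = -1 with multiplicity 4.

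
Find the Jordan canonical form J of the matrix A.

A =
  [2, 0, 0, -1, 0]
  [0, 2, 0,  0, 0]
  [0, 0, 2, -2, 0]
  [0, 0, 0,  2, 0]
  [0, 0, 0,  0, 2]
J_2(2) ⊕ J_1(2) ⊕ J_1(2) ⊕ J_1(2)

The characteristic polynomial is
  det(x·I − A) = x^5 - 10*x^4 + 40*x^3 - 80*x^2 + 80*x - 32 = (x - 2)^5

Eigenvalues and multiplicities (the geometric multiplicity of λ is n − rank(A − λI), which equals the number of Jordan blocks for λ):
  λ = 2: algebraic multiplicity = 5, geometric multiplicity = 4

Determining the block sizes for each eigenvalue:
  λ = 2: 4 blocks summing to 5 forces exactly one block of size 2 and the rest size 1 → block sizes [2, 1, 1, 1]

Assembling the blocks gives a Jordan form
J =
  [2, 1, 0, 0, 0]
  [0, 2, 0, 0, 0]
  [0, 0, 2, 0, 0]
  [0, 0, 0, 2, 0]
  [0, 0, 0, 0, 2]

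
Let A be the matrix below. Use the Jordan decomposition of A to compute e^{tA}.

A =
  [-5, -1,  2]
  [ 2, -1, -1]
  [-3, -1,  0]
e^{tA} =
  [t^2*exp(-2*t)/2 - 3*t*exp(-2*t) + exp(-2*t), -t*exp(-2*t), -t^2*exp(-2*t)/2 + 2*t*exp(-2*t)]
  [-t^2*exp(-2*t)/2 + 2*t*exp(-2*t), t*exp(-2*t) + exp(-2*t), t^2*exp(-2*t)/2 - t*exp(-2*t)]
  [t^2*exp(-2*t)/2 - 3*t*exp(-2*t), -t*exp(-2*t), -t^2*exp(-2*t)/2 + 2*t*exp(-2*t) + exp(-2*t)]

Strategy: write A = P · J · P⁻¹ where J is a Jordan canonical form, so e^{tA} = P · e^{tJ} · P⁻¹, and e^{tJ} can be computed block-by-block.

A has Jordan form
J =
  [-2,  1,  0]
  [ 0, -2,  1]
  [ 0,  0, -2]
(up to reordering of blocks).

Per-block formulas:
  For a 3×3 Jordan block J_3(-2): exp(t · J_3(-2)) = e^(-2t)·(I + t·N + (t^2/2)·N^2), where N is the 3×3 nilpotent shift.

After assembling e^{tJ} and conjugating by P, we get:

e^{tA} =
  [t^2*exp(-2*t)/2 - 3*t*exp(-2*t) + exp(-2*t), -t*exp(-2*t), -t^2*exp(-2*t)/2 + 2*t*exp(-2*t)]
  [-t^2*exp(-2*t)/2 + 2*t*exp(-2*t), t*exp(-2*t) + exp(-2*t), t^2*exp(-2*t)/2 - t*exp(-2*t)]
  [t^2*exp(-2*t)/2 - 3*t*exp(-2*t), -t*exp(-2*t), -t^2*exp(-2*t)/2 + 2*t*exp(-2*t) + exp(-2*t)]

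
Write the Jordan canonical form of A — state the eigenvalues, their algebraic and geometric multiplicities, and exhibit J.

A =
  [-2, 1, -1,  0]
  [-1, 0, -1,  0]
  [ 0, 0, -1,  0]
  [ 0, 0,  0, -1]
J_2(-1) ⊕ J_1(-1) ⊕ J_1(-1)

The characteristic polynomial is
  det(x·I − A) = x^4 + 4*x^3 + 6*x^2 + 4*x + 1 = (x + 1)^4

Eigenvalues and multiplicities (the geometric multiplicity of λ is n − rank(A − λI), which equals the number of Jordan blocks for λ):
  λ = -1: algebraic multiplicity = 4, geometric multiplicity = 3

Determining the block sizes for each eigenvalue:
  λ = -1: 3 blocks summing to 4 forces exactly one block of size 2 and the rest size 1 → block sizes [2, 1, 1]

Assembling the blocks gives a Jordan form
J =
  [-1,  1,  0,  0]
  [ 0, -1,  0,  0]
  [ 0,  0, -1,  0]
  [ 0,  0,  0, -1]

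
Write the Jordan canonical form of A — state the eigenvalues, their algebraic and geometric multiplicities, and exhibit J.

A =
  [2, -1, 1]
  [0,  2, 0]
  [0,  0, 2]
J_2(2) ⊕ J_1(2)

The characteristic polynomial is
  det(x·I − A) = x^3 - 6*x^2 + 12*x - 8 = (x - 2)^3

Eigenvalues and multiplicities (the geometric multiplicity of λ is n − rank(A − λI), which equals the number of Jordan blocks for λ):
  λ = 2: algebraic multiplicity = 3, geometric multiplicity = 2

Determining the block sizes for each eigenvalue:
  λ = 2: 2 blocks summing to 3 forces exactly one block of size 2 and the rest size 1 → block sizes [2, 1]

Assembling the blocks gives a Jordan form
J =
  [2, 1, 0]
  [0, 2, 0]
  [0, 0, 2]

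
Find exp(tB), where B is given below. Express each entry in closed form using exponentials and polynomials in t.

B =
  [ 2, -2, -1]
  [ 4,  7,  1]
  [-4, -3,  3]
e^{tB} =
  [-2*t*exp(4*t) + exp(4*t), t^2*exp(4*t)/2 - 2*t*exp(4*t), t^2*exp(4*t)/2 - t*exp(4*t)]
  [4*t*exp(4*t), -t^2*exp(4*t) + 3*t*exp(4*t) + exp(4*t), -t^2*exp(4*t) + t*exp(4*t)]
  [-4*t*exp(4*t), t^2*exp(4*t) - 3*t*exp(4*t), t^2*exp(4*t) - t*exp(4*t) + exp(4*t)]

Strategy: write B = P · J · P⁻¹ where J is a Jordan canonical form, so e^{tB} = P · e^{tJ} · P⁻¹, and e^{tJ} can be computed block-by-block.

B has Jordan form
J =
  [4, 1, 0]
  [0, 4, 1]
  [0, 0, 4]
(up to reordering of blocks).

Per-block formulas:
  For a 3×3 Jordan block J_3(4): exp(t · J_3(4)) = e^(4t)·(I + t·N + (t^2/2)·N^2), where N is the 3×3 nilpotent shift.

After assembling e^{tJ} and conjugating by P, we get:

e^{tB} =
  [-2*t*exp(4*t) + exp(4*t), t^2*exp(4*t)/2 - 2*t*exp(4*t), t^2*exp(4*t)/2 - t*exp(4*t)]
  [4*t*exp(4*t), -t^2*exp(4*t) + 3*t*exp(4*t) + exp(4*t), -t^2*exp(4*t) + t*exp(4*t)]
  [-4*t*exp(4*t), t^2*exp(4*t) - 3*t*exp(4*t), t^2*exp(4*t) - t*exp(4*t) + exp(4*t)]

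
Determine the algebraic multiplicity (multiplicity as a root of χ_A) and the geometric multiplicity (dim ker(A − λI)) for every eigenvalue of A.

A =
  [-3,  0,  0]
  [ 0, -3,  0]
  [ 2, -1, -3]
λ = -3: alg = 3, geom = 2

Step 1 — factor the characteristic polynomial to read off the algebraic multiplicities:
  χ_A(x) = (x + 3)^3

Step 2 — compute geometric multiplicities via the rank-nullity identity g(λ) = n − rank(A − λI):
  rank(A − (-3)·I) = 1, so dim ker(A − (-3)·I) = n − 1 = 2

Summary:
  λ = -3: algebraic multiplicity = 3, geometric multiplicity = 2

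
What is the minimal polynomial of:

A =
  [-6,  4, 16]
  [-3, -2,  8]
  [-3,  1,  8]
x^3

The characteristic polynomial is χ_A(x) = x^3, so the eigenvalues are known. The minimal polynomial is
  m_A(x) = Π_λ (x − λ)^{k_λ}
where k_λ is the size of the *largest* Jordan block for λ (equivalently, the smallest k with (A − λI)^k v = 0 for every generalised eigenvector v of λ).

  λ = 0: largest Jordan block has size 3, contributing (x − 0)^3

So m_A(x) = x^3 = x^3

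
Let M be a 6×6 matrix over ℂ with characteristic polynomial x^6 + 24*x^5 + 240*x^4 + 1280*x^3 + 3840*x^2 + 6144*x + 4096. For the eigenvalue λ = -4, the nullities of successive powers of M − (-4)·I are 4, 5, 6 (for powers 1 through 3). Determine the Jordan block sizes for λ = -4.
Block sizes for λ = -4: [3, 1, 1, 1]

From the dimensions of kernels of powers, the number of Jordan blocks of size at least j is d_j − d_{j−1} where d_j = dim ker(N^j) (with d_0 = 0). Computing the differences gives [4, 1, 1].
The number of blocks of size exactly k is (#blocks of size ≥ k) − (#blocks of size ≥ k + 1), so the partition is: 3 block(s) of size 1, 1 block(s) of size 3.
In nonincreasing order the block sizes are [3, 1, 1, 1].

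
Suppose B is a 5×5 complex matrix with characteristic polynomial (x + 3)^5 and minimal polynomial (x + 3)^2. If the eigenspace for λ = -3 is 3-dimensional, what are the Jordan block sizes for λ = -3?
Block sizes for λ = -3: [2, 2, 1]

Step 1 — from the characteristic polynomial, algebraic multiplicity of λ = -3 is 5. From dim ker(B − (-3)·I) = 3, there are exactly 3 Jordan blocks for λ = -3.
Step 2 — from the minimal polynomial, the factor (x + 3)^2 tells us the largest block for λ = -3 has size 2.
Step 3 — with total size 5, 3 blocks, and largest block 2, the block sizes (in nonincreasing order) are [2, 2, 1].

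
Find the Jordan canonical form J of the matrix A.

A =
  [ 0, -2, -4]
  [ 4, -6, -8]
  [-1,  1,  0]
J_2(-2) ⊕ J_1(-2)

The characteristic polynomial is
  det(x·I − A) = x^3 + 6*x^2 + 12*x + 8 = (x + 2)^3

Eigenvalues and multiplicities (the geometric multiplicity of λ is n − rank(A − λI), which equals the number of Jordan blocks for λ):
  λ = -2: algebraic multiplicity = 3, geometric multiplicity = 2

Determining the block sizes for each eigenvalue:
  λ = -2: 2 blocks summing to 3 forces exactly one block of size 2 and the rest size 1 → block sizes [2, 1]

Assembling the blocks gives a Jordan form
J =
  [-2,  1,  0]
  [ 0, -2,  0]
  [ 0,  0, -2]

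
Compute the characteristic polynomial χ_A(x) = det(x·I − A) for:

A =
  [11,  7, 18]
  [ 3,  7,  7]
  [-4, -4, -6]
x^3 - 12*x^2 + 48*x - 64

Expanding det(x·I − A) (e.g. by cofactor expansion or by noting that A is similar to its Jordan form J, which has the same characteristic polynomial as A) gives
  χ_A(x) = x^3 - 12*x^2 + 48*x - 64
which factors as (x - 4)^3. The eigenvalues (with algebraic multiplicities) are λ = 4 with multiplicity 3.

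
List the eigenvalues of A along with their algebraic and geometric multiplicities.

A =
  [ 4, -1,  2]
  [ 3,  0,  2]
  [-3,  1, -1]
λ = 1: alg = 3, geom = 2

Step 1 — factor the characteristic polynomial to read off the algebraic multiplicities:
  χ_A(x) = (x - 1)^3

Step 2 — compute geometric multiplicities via the rank-nullity identity g(λ) = n − rank(A − λI):
  rank(A − (1)·I) = 1, so dim ker(A − (1)·I) = n − 1 = 2

Summary:
  λ = 1: algebraic multiplicity = 3, geometric multiplicity = 2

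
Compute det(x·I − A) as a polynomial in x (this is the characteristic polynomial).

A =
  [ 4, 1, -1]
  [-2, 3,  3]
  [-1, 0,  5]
x^3 - 12*x^2 + 48*x - 64

Expanding det(x·I − A) (e.g. by cofactor expansion or by noting that A is similar to its Jordan form J, which has the same characteristic polynomial as A) gives
  χ_A(x) = x^3 - 12*x^2 + 48*x - 64
which factors as (x - 4)^3. The eigenvalues (with algebraic multiplicities) are λ = 4 with multiplicity 3.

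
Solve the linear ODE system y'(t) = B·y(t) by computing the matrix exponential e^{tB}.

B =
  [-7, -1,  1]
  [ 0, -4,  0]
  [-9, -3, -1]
e^{tB} =
  [-3*t*exp(-4*t) + exp(-4*t), -t*exp(-4*t), t*exp(-4*t)]
  [0, exp(-4*t), 0]
  [-9*t*exp(-4*t), -3*t*exp(-4*t), 3*t*exp(-4*t) + exp(-4*t)]

Strategy: write B = P · J · P⁻¹ where J is a Jordan canonical form, so e^{tB} = P · e^{tJ} · P⁻¹, and e^{tJ} can be computed block-by-block.

B has Jordan form
J =
  [-4,  1,  0]
  [ 0, -4,  0]
  [ 0,  0, -4]
(up to reordering of blocks).

Per-block formulas:
  For a 2×2 Jordan block J_2(-4): exp(t · J_2(-4)) = e^(-4t)·(I + t·N), where N is the 2×2 nilpotent shift.
  For a 1×1 block at λ = -4: exp(t · [-4]) = [e^(-4t)].

After assembling e^{tJ} and conjugating by P, we get:

e^{tB} =
  [-3*t*exp(-4*t) + exp(-4*t), -t*exp(-4*t), t*exp(-4*t)]
  [0, exp(-4*t), 0]
  [-9*t*exp(-4*t), -3*t*exp(-4*t), 3*t*exp(-4*t) + exp(-4*t)]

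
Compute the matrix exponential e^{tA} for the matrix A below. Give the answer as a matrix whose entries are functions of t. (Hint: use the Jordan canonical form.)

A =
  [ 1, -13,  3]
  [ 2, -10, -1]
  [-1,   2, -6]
e^{tA} =
  [7*t^2*exp(-5*t)/2 + 6*t*exp(-5*t) + exp(-5*t), -7*t^2*exp(-5*t)/2 - 13*t*exp(-5*t), 14*t^2*exp(-5*t) + 3*t*exp(-5*t)]
  [3*t^2*exp(-5*t)/2 + 2*t*exp(-5*t), -3*t^2*exp(-5*t)/2 - 5*t*exp(-5*t) + exp(-5*t), 6*t^2*exp(-5*t) - t*exp(-5*t)]
  [-t^2*exp(-5*t)/2 - t*exp(-5*t), t^2*exp(-5*t)/2 + 2*t*exp(-5*t), -2*t^2*exp(-5*t) - t*exp(-5*t) + exp(-5*t)]

Strategy: write A = P · J · P⁻¹ where J is a Jordan canonical form, so e^{tA} = P · e^{tJ} · P⁻¹, and e^{tJ} can be computed block-by-block.

A has Jordan form
J =
  [-5,  1,  0]
  [ 0, -5,  1]
  [ 0,  0, -5]
(up to reordering of blocks).

Per-block formulas:
  For a 3×3 Jordan block J_3(-5): exp(t · J_3(-5)) = e^(-5t)·(I + t·N + (t^2/2)·N^2), where N is the 3×3 nilpotent shift.

After assembling e^{tJ} and conjugating by P, we get:

e^{tA} =
  [7*t^2*exp(-5*t)/2 + 6*t*exp(-5*t) + exp(-5*t), -7*t^2*exp(-5*t)/2 - 13*t*exp(-5*t), 14*t^2*exp(-5*t) + 3*t*exp(-5*t)]
  [3*t^2*exp(-5*t)/2 + 2*t*exp(-5*t), -3*t^2*exp(-5*t)/2 - 5*t*exp(-5*t) + exp(-5*t), 6*t^2*exp(-5*t) - t*exp(-5*t)]
  [-t^2*exp(-5*t)/2 - t*exp(-5*t), t^2*exp(-5*t)/2 + 2*t*exp(-5*t), -2*t^2*exp(-5*t) - t*exp(-5*t) + exp(-5*t)]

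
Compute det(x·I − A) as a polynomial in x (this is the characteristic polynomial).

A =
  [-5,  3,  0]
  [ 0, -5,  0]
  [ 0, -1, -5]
x^3 + 15*x^2 + 75*x + 125

Expanding det(x·I − A) (e.g. by cofactor expansion or by noting that A is similar to its Jordan form J, which has the same characteristic polynomial as A) gives
  χ_A(x) = x^3 + 15*x^2 + 75*x + 125
which factors as (x + 5)^3. The eigenvalues (with algebraic multiplicities) are λ = -5 with multiplicity 3.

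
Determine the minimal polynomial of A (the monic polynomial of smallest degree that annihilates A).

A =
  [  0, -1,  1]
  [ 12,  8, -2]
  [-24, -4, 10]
x^2 - 12*x + 36

The characteristic polynomial is χ_A(x) = (x - 6)^3, so the eigenvalues are known. The minimal polynomial is
  m_A(x) = Π_λ (x − λ)^{k_λ}
where k_λ is the size of the *largest* Jordan block for λ (equivalently, the smallest k with (A − λI)^k v = 0 for every generalised eigenvector v of λ).

  λ = 6: largest Jordan block has size 2, contributing (x − 6)^2

So m_A(x) = (x - 6)^2 = x^2 - 12*x + 36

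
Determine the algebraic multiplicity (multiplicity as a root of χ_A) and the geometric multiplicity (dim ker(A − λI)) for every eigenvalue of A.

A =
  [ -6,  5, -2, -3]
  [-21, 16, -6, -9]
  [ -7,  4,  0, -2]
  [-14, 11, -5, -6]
λ = 1: alg = 4, geom = 2

Step 1 — factor the characteristic polynomial to read off the algebraic multiplicities:
  χ_A(x) = (x - 1)^4

Step 2 — compute geometric multiplicities via the rank-nullity identity g(λ) = n − rank(A − λI):
  rank(A − (1)·I) = 2, so dim ker(A − (1)·I) = n − 2 = 2

Summary:
  λ = 1: algebraic multiplicity = 4, geometric multiplicity = 2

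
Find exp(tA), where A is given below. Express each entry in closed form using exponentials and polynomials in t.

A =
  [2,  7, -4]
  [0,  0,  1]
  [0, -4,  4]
e^{tA} =
  [exp(2*t), t^2*exp(2*t) + 7*t*exp(2*t), -t^2*exp(2*t)/2 - 4*t*exp(2*t)]
  [0, -2*t*exp(2*t) + exp(2*t), t*exp(2*t)]
  [0, -4*t*exp(2*t), 2*t*exp(2*t) + exp(2*t)]

Strategy: write A = P · J · P⁻¹ where J is a Jordan canonical form, so e^{tA} = P · e^{tJ} · P⁻¹, and e^{tJ} can be computed block-by-block.

A has Jordan form
J =
  [2, 1, 0]
  [0, 2, 1]
  [0, 0, 2]
(up to reordering of blocks).

Per-block formulas:
  For a 3×3 Jordan block J_3(2): exp(t · J_3(2)) = e^(2t)·(I + t·N + (t^2/2)·N^2), where N is the 3×3 nilpotent shift.

After assembling e^{tJ} and conjugating by P, we get:

e^{tA} =
  [exp(2*t), t^2*exp(2*t) + 7*t*exp(2*t), -t^2*exp(2*t)/2 - 4*t*exp(2*t)]
  [0, -2*t*exp(2*t) + exp(2*t), t*exp(2*t)]
  [0, -4*t*exp(2*t), 2*t*exp(2*t) + exp(2*t)]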